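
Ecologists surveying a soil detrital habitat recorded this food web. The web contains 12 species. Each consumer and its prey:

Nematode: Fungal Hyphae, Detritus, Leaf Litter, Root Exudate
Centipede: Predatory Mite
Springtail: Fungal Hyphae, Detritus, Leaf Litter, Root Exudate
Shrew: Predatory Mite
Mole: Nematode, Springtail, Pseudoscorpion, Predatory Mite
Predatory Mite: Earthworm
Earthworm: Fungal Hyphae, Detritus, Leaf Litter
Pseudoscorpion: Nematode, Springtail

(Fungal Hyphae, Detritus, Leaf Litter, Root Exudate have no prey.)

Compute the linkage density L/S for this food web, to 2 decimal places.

L/S = 1.67

There are L = 20 links among S = 12 species.
L/S = 20/12 = 1.6667 ≈ 1.67.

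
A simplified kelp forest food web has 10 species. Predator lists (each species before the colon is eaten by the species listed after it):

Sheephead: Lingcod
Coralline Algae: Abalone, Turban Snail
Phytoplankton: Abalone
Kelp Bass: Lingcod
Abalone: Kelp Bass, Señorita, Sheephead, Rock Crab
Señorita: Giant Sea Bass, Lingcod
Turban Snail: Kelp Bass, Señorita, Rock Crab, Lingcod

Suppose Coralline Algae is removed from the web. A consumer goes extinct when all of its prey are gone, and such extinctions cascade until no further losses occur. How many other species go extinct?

Remove Coralline Algae.
Round 1: Turban Snail (all prey gone) → extinct.
No further losses. Total secondary extinctions: 1.

1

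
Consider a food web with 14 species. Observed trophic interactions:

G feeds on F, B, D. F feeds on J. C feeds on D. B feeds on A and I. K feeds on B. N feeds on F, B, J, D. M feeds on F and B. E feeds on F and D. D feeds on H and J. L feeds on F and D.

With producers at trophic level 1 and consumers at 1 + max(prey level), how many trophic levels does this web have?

Producers (level 1): I, A, H, J.
H → D → C gives C level 3.
No species has a prey at level 3, so no species reaches level 4.

3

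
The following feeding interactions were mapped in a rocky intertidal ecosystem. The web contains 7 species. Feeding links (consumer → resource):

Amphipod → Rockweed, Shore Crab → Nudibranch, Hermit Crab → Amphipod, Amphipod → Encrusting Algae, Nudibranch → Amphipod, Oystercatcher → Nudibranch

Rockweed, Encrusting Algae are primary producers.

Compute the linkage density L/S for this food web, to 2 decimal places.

There are L = 6 links among S = 7 species.
L/S = 6/7 = 0.8571 ≈ 0.86.

L/S = 0.86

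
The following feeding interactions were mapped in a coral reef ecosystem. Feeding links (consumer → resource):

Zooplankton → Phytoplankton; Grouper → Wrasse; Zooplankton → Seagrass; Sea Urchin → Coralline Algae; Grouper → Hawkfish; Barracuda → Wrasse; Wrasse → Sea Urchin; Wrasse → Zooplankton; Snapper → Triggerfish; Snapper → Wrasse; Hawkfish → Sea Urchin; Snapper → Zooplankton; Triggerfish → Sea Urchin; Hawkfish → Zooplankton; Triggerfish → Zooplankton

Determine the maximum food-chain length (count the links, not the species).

3 links

One longest chain: Coralline Algae → Sea Urchin → Wrasse → Grouper.
It has 4 species and 3 links.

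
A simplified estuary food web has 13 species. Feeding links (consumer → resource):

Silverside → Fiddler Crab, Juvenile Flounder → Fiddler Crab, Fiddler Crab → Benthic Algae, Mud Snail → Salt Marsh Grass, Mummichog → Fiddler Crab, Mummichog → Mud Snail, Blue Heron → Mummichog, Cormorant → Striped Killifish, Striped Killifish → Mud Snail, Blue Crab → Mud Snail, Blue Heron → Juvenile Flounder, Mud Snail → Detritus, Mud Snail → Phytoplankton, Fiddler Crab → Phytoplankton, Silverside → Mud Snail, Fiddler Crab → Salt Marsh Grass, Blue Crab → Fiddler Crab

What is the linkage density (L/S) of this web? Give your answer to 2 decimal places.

L/S = 1.31

There are L = 17 links among S = 13 species.
L/S = 17/13 = 1.3077 ≈ 1.31.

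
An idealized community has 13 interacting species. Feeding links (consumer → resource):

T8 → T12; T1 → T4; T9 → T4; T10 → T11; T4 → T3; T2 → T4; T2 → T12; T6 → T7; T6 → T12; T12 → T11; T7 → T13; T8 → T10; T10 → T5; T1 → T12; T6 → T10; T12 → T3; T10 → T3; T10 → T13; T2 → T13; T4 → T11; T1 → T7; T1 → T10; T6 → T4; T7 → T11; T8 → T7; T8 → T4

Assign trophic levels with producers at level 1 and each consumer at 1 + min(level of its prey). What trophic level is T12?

Trophic level 2

T3 is a producer → level 1.
T12 eats T3 → level 2.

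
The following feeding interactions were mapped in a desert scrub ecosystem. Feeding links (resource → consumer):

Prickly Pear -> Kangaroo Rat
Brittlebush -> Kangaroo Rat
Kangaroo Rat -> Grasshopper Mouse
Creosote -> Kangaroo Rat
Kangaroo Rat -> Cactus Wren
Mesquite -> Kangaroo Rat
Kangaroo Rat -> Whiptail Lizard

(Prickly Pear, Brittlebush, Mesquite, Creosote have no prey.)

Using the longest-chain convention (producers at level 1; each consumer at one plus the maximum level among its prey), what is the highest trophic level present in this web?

Producers (level 1): Prickly Pear, Brittlebush, Mesquite, Creosote.
Prickly Pear → Kangaroo Rat → Grasshopper Mouse gives Grasshopper Mouse level 3.
No species has a prey at level 3, so no species reaches level 4.

3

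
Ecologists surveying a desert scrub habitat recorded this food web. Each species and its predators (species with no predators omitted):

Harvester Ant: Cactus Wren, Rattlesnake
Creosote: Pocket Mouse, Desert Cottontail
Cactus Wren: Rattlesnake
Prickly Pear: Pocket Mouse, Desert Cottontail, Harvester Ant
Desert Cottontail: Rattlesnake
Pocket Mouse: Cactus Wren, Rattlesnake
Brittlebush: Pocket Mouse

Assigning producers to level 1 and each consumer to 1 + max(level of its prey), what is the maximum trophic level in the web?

Producers (level 1): Prickly Pear, Brittlebush, Creosote.
Prickly Pear → Pocket Mouse → Cactus Wren → Rattlesnake gives Rattlesnake level 4.
No species has a prey at level 4, so no species reaches level 5.

4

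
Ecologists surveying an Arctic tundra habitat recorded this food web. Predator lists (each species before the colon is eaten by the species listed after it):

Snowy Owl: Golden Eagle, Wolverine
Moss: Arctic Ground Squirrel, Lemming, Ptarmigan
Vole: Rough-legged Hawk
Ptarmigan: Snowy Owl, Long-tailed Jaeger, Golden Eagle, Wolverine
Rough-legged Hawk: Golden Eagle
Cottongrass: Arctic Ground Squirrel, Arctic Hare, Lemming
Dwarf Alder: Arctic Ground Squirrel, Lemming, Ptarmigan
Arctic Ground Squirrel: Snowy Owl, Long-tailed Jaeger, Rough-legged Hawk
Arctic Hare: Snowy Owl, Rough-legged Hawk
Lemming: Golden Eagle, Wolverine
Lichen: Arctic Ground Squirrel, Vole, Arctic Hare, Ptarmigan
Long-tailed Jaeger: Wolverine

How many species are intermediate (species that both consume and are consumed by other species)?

8

Intermediate species (has both prey and predators): Arctic Ground Squirrel, Vole, Arctic Hare, Lemming, Ptarmigan, Snowy Owl, Long-tailed Jaeger, Rough-legged Hawk.
Count: 8.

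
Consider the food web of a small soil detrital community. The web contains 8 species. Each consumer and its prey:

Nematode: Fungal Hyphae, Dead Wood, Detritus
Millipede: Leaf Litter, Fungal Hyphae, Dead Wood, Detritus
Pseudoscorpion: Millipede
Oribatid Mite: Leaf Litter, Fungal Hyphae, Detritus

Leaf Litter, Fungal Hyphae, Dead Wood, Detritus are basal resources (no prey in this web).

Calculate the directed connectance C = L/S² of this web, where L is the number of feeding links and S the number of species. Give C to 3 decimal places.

The web has S = 8 species and L = 11 feeding links.
C = L / S² = 11 / 64 = 0.1719 ≈ 0.172.

C = 0.172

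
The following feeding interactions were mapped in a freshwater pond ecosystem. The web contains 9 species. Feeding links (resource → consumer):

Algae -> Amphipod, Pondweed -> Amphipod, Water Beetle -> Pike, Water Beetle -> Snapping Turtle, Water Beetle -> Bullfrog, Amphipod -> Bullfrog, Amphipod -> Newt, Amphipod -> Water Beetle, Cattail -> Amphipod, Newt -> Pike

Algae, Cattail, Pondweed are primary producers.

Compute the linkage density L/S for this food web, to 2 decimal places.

L/S = 1.11

There are L = 10 links among S = 9 species.
L/S = 10/9 = 1.1111 ≈ 1.11.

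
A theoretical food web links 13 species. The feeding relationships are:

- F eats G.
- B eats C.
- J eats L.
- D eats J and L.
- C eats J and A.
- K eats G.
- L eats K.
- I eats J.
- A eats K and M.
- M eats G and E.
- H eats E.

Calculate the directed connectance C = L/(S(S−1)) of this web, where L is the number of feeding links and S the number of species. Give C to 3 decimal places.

C = 0.096

The web has S = 13 species and L = 15 feeding links.
C = L / (S(S−1)) = 15 / 156 = 0.0962 ≈ 0.096.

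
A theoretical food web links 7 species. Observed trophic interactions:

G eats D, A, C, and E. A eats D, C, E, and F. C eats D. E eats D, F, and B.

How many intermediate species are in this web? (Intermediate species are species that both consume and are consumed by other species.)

Intermediate species (has both prey and predators): E, C, A.
Count: 3.

3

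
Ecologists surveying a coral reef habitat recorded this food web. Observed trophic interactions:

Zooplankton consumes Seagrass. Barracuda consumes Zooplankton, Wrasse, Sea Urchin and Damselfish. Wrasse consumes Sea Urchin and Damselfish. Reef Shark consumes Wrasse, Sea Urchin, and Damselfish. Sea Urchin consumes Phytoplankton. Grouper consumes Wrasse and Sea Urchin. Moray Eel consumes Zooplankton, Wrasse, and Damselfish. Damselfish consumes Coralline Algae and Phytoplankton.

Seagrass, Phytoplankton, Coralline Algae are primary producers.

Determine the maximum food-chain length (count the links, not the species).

One longest chain: Phytoplankton → Sea Urchin → Wrasse → Barracuda.
It has 4 species and 3 links.

3 links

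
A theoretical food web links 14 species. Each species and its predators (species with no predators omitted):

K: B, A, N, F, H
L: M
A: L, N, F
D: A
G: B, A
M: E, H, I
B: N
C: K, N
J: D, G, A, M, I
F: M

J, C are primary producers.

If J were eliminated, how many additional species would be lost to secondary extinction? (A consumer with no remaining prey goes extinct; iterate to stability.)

2

Remove J.
Round 1: D (all prey gone), G (all prey gone) → extinct.
No further losses. Total secondary extinctions: 2.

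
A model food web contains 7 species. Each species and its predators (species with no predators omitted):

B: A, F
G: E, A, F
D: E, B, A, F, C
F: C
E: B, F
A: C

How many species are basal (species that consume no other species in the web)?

Basal species (no prey listed): G, D.
Count: 2.

2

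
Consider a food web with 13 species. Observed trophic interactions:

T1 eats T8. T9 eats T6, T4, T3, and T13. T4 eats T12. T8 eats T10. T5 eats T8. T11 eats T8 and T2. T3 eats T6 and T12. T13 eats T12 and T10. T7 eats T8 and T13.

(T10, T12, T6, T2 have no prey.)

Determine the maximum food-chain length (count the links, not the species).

One longest chain: T10 → T8 → T1.
It has 3 species and 2 links.

2 links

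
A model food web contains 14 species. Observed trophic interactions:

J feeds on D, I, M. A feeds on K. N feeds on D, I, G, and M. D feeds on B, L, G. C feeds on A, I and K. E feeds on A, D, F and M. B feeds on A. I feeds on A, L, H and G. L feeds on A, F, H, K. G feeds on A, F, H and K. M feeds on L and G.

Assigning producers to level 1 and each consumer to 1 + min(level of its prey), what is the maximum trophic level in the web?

Producers (level 1): F, H, K.
Following each consumer down to its lowest-level prey: F → G → N (levels 1 through 3).
All prey of N (G 2, I 2, M 3, D 3) are at level 2 or above, so N is at level 1 + 2 = 3.
Every consumer has at least one prey at level 2 or below, so none exceeds level 3.

3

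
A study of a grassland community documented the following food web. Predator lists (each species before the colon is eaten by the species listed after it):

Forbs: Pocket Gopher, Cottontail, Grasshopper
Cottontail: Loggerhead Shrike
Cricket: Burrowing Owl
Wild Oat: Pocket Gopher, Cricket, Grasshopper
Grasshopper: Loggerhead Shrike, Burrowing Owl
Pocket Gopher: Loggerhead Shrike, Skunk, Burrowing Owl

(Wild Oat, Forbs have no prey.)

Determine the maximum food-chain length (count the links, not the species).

One longest chain: Wild Oat → Pocket Gopher → Loggerhead Shrike.
It has 3 species and 2 links.

2 links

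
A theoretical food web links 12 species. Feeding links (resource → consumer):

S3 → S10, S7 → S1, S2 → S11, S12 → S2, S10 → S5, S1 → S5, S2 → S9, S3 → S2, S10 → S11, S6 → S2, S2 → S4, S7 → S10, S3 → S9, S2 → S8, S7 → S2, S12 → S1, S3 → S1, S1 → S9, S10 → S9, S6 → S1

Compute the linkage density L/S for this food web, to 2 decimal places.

There are L = 20 links among S = 12 species.
L/S = 20/12 = 1.6667 ≈ 1.67.

L/S = 1.67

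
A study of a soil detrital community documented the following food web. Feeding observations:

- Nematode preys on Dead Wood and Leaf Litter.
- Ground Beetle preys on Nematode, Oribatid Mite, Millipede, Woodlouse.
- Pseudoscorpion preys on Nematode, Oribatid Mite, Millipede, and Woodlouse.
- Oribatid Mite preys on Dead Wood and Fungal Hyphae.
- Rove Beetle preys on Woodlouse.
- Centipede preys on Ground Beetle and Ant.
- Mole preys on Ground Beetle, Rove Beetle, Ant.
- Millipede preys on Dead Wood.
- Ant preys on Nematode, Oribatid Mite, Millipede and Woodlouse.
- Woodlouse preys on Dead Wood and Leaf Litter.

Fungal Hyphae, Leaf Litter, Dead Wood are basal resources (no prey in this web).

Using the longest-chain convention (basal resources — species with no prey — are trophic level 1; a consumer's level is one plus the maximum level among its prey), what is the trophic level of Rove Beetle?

Trophic level 3

Leaf Litter has no prey (basal) → level 1.
Woodlouse eats Leaf Litter (level 1); other prey at levels: Dead Wood 1 → level 2.
Rove Beetle eats Woodlouse → level 3.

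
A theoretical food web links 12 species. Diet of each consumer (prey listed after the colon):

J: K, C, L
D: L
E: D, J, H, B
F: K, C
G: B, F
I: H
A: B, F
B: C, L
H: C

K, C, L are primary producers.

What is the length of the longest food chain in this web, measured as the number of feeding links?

One longest chain: C → B → A.
It has 3 species and 2 links.

2 links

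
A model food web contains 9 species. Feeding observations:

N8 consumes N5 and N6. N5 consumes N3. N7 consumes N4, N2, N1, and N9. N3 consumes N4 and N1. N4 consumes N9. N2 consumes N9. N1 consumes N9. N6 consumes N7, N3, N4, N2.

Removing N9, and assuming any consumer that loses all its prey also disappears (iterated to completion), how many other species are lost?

Remove N9.
Round 1: N1 (all prey gone), N4 (all prey gone), N2 (all prey gone) → extinct.
Round 2: N3 (all prey gone), N7 (all prey gone) → extinct.
Round 3: N6 (all prey gone), N5 (all prey gone) → extinct.
Round 4: N8 (all prey gone) → extinct.
No further losses. Total secondary extinctions: 8.

8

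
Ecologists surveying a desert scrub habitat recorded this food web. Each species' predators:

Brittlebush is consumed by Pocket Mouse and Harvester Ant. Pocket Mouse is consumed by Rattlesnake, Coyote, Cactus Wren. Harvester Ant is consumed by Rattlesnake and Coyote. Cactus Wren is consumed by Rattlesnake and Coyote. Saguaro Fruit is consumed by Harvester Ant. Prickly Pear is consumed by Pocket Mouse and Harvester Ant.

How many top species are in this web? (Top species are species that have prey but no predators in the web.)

2

Top species (has prey, but nothing eats it): Rattlesnake, Coyote.
Count: 2.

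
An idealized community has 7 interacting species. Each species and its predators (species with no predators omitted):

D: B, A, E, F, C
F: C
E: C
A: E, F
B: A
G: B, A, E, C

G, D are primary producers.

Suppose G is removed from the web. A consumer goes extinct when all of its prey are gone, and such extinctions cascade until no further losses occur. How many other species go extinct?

Remove G.
Every predator of it retains at least one other prey: B still has D; A still has D, B; E still has D, A; C still has D, E, F.
No consumer loses all prey, so no secondary extinctions occur.

0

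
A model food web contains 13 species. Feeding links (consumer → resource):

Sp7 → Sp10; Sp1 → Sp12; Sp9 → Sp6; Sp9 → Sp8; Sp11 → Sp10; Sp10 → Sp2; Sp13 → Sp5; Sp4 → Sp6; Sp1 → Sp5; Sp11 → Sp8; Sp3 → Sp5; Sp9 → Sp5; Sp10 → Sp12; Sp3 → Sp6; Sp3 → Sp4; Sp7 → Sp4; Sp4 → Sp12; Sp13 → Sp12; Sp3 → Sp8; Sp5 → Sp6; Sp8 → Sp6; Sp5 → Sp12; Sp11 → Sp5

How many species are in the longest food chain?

3 species

One longest chain: Sp12 → Sp5 → Sp13.
It has 3 species and 2 links.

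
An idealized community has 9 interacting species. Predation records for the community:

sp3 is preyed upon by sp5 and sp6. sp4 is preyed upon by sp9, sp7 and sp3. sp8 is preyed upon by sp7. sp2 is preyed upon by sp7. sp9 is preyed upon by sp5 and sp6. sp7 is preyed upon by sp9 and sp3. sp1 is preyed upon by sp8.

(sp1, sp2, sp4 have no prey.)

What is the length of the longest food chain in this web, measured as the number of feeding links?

4 links

One longest chain: sp1 → sp8 → sp7 → sp9 → sp5.
It has 5 species and 4 links.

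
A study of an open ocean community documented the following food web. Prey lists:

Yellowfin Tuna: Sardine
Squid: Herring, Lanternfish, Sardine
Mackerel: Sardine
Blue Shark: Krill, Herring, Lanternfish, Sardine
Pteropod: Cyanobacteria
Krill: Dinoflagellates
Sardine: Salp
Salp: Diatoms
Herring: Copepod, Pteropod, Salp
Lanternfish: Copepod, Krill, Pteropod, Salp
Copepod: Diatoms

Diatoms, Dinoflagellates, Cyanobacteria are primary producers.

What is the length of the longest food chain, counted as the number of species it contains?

One longest chain: Diatoms → Copepod → Lanternfish → Squid.
It has 4 species and 3 links.

4 species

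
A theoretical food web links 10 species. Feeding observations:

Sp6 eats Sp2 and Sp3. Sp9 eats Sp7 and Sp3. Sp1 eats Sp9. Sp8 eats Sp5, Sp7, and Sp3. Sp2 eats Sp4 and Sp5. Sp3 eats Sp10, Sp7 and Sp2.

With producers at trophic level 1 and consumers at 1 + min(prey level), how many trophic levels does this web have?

3

Producers (level 1): Sp4, Sp5, Sp7, Sp10.
Following each consumer down to its lowest-level prey: Sp4 → Sp2 → Sp6 (levels 1 through 3).
All prey of Sp6 (Sp2 2, Sp3 2) are at level 2 or above, so Sp6 is at level 1 + 2 = 3.
Every consumer has at least one prey at level 2 or below, so none exceeds level 3.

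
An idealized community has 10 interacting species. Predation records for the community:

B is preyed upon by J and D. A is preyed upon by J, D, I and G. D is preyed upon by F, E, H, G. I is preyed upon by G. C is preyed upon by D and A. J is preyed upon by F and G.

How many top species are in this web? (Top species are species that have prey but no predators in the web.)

4

Top species (has prey, but nothing eats it): H, F, G, E.
Count: 4.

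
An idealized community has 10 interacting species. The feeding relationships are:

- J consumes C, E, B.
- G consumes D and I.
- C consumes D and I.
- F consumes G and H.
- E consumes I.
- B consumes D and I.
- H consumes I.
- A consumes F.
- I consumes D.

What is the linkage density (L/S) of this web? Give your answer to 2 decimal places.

There are L = 15 links among S = 10 species.
L/S = 15/10 = 1.5000 ≈ 1.50.

L/S = 1.50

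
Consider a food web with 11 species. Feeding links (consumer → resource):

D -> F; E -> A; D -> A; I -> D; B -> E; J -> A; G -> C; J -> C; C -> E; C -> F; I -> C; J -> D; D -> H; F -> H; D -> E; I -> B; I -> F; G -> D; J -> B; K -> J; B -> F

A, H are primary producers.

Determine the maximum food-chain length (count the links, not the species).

One longest chain: A → E → B → J → K.
It has 5 species and 4 links.

4 links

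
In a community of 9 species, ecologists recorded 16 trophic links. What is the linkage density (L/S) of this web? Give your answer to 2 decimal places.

There are L = 16 links among S = 9 species.
L/S = 16/9 = 1.7778 ≈ 1.78.

L/S = 1.78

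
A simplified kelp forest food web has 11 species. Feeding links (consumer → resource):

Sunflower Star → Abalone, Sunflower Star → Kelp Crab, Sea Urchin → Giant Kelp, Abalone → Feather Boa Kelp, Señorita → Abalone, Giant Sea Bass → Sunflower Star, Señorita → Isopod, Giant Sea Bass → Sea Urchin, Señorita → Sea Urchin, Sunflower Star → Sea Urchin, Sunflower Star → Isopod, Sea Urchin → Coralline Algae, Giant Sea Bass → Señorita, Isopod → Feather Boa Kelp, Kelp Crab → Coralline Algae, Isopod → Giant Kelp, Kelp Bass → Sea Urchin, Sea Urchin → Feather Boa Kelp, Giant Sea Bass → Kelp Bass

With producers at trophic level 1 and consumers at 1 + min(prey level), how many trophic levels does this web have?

3

Producers (level 1): Coralline Algae, Feather Boa Kelp, Giant Kelp.
Following each consumer down to its lowest-level prey: Coralline Algae → Sea Urchin → Giant Sea Bass (levels 1 through 3).
All prey of Giant Sea Bass (Sea Urchin 2, Kelp Bass 3, Señorita 3, Sunflower Star 3) are at level 2 or above, so Giant Sea Bass is at level 1 + 2 = 3.
Every consumer has at least one prey at level 2 or below, so none exceeds level 3.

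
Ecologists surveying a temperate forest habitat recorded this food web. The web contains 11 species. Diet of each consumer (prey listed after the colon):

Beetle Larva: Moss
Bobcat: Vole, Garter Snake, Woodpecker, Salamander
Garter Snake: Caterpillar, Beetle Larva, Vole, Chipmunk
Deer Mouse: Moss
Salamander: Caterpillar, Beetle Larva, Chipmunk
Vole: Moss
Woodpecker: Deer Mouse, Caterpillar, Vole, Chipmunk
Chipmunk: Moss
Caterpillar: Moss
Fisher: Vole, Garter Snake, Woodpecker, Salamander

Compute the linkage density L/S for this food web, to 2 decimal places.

L/S = 2.18

There are L = 24 links among S = 11 species.
L/S = 24/11 = 2.1818 ≈ 2.18.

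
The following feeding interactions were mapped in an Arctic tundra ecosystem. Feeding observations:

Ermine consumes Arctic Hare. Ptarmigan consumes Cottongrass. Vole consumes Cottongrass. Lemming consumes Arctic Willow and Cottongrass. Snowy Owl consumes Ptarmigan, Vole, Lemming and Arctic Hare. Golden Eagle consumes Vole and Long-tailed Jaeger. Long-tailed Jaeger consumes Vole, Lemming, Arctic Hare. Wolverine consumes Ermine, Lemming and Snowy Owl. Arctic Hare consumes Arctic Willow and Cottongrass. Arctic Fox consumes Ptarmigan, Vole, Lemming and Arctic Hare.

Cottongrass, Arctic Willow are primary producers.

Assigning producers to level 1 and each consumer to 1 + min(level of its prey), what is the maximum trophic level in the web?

3

Producers (level 1): Cottongrass, Arctic Willow.
Following each consumer down to its lowest-level prey: Cottongrass → Ptarmigan → Snowy Owl (levels 1 through 3).
All prey of Snowy Owl (Ptarmigan 2, Arctic Hare 2, Lemming 2, Vole 2) are at level 2 or above, so Snowy Owl is at level 1 + 2 = 3.
Every consumer has at least one prey at level 2 or below, so none exceeds level 3.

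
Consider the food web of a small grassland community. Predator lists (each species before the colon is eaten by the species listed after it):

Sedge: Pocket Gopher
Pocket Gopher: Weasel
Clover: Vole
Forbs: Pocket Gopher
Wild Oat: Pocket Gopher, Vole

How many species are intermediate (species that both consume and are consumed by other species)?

Intermediate species (has both prey and predators): Pocket Gopher.
Count: 1.

1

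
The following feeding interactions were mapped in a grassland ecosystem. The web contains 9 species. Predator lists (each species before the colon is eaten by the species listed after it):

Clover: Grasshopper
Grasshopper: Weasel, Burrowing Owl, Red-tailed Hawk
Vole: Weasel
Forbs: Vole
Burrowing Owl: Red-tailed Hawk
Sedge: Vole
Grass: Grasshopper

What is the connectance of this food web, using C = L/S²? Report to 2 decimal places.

The web has S = 9 species and L = 9 feeding links.
C = L / S² = 9 / 81 = 0.1111 ≈ 0.11.

C = 0.11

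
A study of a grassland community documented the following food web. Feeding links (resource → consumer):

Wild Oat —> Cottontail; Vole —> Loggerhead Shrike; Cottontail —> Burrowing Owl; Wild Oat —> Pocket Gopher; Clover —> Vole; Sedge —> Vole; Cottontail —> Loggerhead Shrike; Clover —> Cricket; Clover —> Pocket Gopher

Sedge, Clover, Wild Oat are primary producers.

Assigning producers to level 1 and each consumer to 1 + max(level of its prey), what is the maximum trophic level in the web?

Producers (level 1): Sedge, Clover, Wild Oat.
Wild Oat → Cottontail → Burrowing Owl gives Burrowing Owl level 3.
No species has a prey at level 3, so no species reaches level 4.

3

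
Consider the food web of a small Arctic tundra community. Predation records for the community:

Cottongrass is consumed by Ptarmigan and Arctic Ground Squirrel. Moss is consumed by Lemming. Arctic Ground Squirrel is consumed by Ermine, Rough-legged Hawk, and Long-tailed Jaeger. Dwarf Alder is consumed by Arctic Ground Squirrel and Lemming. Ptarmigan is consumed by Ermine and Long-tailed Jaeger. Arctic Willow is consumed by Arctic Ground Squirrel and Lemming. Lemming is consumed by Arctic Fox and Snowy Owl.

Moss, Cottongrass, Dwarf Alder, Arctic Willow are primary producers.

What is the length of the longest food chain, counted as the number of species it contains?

One longest chain: Moss → Lemming → Arctic Fox.
It has 3 species and 2 links.

3 species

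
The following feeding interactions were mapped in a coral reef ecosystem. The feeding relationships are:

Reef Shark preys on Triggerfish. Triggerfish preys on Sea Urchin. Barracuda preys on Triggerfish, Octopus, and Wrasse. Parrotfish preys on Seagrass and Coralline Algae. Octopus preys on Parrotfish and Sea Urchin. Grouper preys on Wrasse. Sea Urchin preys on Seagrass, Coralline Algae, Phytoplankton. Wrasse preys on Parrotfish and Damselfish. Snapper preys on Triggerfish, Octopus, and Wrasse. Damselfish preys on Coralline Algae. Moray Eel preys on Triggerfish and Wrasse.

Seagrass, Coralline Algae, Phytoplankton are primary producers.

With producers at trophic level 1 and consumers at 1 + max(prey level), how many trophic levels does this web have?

4

Producers (level 1): Seagrass, Coralline Algae, Phytoplankton.
Seagrass → Sea Urchin → Triggerfish → Reef Shark gives Reef Shark level 4.
No species has a prey at level 4, so no species reaches level 5.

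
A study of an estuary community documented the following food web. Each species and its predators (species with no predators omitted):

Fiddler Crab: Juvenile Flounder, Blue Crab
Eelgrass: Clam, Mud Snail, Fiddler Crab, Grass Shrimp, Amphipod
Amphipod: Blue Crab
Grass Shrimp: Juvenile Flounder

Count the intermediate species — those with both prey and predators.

3

Intermediate species (has both prey and predators): Fiddler Crab, Grass Shrimp, Amphipod.
Count: 3.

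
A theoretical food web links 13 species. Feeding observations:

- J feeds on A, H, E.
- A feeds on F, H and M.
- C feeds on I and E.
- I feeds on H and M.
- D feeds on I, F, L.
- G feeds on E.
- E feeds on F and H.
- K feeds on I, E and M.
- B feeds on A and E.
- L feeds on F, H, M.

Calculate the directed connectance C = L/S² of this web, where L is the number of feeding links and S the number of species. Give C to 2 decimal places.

C = 0.14

The web has S = 13 species and L = 24 feeding links.
C = L / S² = 24 / 169 = 0.1420 ≈ 0.14.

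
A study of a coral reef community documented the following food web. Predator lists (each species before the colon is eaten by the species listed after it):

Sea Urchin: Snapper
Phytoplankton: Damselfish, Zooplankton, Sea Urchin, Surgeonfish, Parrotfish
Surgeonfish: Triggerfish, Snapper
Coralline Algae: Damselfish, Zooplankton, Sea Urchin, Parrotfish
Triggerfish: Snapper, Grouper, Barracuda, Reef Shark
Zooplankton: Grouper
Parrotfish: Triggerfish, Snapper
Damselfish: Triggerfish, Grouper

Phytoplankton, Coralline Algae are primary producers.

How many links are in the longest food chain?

One longest chain: Phytoplankton → Damselfish → Triggerfish → Snapper.
It has 4 species and 3 links.

3 links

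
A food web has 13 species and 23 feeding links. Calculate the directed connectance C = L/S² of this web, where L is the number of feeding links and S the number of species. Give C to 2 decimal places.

The web has S = 13 species and L = 23 feeding links.
C = L / S² = 23 / 169 = 0.1361 ≈ 0.14.

C = 0.14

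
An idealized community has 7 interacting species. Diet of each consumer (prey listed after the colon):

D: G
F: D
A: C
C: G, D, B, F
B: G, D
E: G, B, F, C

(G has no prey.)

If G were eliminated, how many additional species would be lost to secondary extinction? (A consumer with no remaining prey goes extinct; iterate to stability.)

6

Remove G.
Round 1: D (all prey gone) → extinct.
Round 2: B (all prey gone), F (all prey gone) → extinct.
Round 3: C (all prey gone) → extinct.
Round 4: A (all prey gone), E (all prey gone) → extinct.
No further losses. Total secondary extinctions: 6.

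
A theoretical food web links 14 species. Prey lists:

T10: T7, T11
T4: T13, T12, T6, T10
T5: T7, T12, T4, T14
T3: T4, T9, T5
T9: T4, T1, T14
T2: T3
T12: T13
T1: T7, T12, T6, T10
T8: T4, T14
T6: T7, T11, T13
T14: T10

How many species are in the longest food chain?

6 species

One longest chain: T7 → T10 → T14 → T9 → T3 → T2.
It has 6 species and 5 links.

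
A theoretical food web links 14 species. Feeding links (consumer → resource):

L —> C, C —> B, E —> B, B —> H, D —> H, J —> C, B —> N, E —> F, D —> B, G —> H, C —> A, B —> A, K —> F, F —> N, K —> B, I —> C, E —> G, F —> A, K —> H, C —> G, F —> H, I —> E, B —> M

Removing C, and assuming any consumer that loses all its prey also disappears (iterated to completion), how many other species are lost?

2

Remove C.
Round 1: L (all prey gone), J (all prey gone) → extinct.
No further losses. Total secondary extinctions: 2.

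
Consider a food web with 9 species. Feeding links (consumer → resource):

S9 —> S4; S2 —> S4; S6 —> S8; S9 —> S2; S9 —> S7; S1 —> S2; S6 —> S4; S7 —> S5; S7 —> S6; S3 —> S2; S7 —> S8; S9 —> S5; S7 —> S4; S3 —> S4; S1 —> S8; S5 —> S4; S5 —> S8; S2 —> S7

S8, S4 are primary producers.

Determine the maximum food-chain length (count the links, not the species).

4 links

One longest chain: S8 → S5 → S7 → S2 → S1.
It has 5 species and 4 links.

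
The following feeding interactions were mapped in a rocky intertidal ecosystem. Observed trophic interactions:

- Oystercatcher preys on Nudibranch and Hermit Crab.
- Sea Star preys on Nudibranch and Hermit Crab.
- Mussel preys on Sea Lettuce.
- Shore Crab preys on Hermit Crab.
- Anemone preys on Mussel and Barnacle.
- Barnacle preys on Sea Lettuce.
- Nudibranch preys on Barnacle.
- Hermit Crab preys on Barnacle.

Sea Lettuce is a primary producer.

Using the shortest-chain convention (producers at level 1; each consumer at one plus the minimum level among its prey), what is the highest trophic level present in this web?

4

Producers (level 1): Sea Lettuce.
Following each consumer down to its lowest-level prey: Sea Lettuce → Barnacle → Nudibranch → Sea Star (levels 1 through 4).
All prey of Sea Star (Nudibranch 3, Hermit Crab 3) are at level 3 or above, so Sea Star is at level 1 + 3 = 4.
Every consumer has at least one prey at level 3 or below, so none exceeds level 4.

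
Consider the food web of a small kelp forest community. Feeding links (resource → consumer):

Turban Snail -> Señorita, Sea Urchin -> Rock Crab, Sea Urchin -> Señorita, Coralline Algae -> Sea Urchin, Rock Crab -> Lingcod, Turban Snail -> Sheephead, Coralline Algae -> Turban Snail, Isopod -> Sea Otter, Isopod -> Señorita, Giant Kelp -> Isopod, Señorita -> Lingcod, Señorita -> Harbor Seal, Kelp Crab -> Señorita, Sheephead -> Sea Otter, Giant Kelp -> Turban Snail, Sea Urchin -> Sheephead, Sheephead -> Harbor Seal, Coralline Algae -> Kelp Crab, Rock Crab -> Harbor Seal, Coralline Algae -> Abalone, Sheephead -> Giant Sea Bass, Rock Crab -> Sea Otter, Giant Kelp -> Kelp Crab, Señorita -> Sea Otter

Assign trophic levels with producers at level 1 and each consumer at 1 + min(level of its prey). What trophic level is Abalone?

Coralline Algae is a producer → level 1.
Abalone eats Coralline Algae → level 2.

Trophic level 2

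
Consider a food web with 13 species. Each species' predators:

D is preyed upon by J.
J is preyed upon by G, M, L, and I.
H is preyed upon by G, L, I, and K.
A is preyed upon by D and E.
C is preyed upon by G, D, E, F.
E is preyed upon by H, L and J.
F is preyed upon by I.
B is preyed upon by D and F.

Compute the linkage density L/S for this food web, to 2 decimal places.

There are L = 21 links among S = 13 species.
L/S = 21/13 = 1.6154 ≈ 1.62.

L/S = 1.62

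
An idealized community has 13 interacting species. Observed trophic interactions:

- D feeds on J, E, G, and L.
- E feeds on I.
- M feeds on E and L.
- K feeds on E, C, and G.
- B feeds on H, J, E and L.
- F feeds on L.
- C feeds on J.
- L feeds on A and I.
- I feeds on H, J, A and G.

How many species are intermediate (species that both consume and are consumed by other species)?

4

Intermediate species (has both prey and predators): I, C, L, E.
Count: 4.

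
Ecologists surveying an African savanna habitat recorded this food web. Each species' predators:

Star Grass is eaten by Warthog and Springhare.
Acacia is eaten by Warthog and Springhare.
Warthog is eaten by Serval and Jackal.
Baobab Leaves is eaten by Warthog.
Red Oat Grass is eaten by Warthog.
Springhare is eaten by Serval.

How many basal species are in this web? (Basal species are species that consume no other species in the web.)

4

Basal species (no prey listed): Baobab Leaves, Acacia, Red Oat Grass, Star Grass.
Count: 4.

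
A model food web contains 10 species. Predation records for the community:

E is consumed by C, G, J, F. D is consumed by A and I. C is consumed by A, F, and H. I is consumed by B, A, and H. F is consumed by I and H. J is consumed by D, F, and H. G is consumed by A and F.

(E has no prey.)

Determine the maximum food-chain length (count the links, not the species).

4 links

One longest chain: E → J → F → I → B.
It has 5 species and 4 links.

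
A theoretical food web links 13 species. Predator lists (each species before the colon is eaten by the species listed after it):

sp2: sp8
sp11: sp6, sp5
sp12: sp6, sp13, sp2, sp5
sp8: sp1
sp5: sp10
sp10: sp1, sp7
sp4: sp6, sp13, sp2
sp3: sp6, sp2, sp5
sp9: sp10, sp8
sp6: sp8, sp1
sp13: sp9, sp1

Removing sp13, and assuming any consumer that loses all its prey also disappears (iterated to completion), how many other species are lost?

Remove sp13.
Round 1: sp9 (all prey gone) → extinct.
No further losses. Total secondary extinctions: 1.

1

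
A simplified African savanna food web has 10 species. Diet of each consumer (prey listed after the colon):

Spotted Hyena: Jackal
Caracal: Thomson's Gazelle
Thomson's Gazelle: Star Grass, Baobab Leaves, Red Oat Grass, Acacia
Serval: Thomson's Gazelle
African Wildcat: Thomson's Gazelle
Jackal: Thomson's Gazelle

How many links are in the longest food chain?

One longest chain: Star Grass → Thomson's Gazelle → Jackal → Spotted Hyena.
It has 4 species and 3 links.

3 links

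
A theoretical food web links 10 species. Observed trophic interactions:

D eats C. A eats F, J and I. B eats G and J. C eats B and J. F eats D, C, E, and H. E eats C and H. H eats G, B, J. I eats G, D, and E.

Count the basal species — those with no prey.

2

Basal species (no prey listed): G, J.
Count: 2.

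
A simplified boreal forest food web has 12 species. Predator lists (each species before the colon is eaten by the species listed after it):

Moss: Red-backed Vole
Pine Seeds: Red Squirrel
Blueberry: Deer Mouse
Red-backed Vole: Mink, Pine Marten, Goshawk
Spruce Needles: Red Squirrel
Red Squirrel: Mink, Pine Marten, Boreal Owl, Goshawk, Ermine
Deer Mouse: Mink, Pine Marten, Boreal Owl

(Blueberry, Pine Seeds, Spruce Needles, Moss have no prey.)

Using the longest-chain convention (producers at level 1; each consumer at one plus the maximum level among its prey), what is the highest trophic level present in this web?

Producers (level 1): Blueberry, Pine Seeds, Spruce Needles, Moss.
Pine Seeds → Red Squirrel → Ermine gives Ermine level 3.
No species has a prey at level 3, so no species reaches level 4.

3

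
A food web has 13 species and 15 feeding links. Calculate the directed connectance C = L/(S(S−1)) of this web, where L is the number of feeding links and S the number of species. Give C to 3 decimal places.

The web has S = 13 species and L = 15 feeding links.
C = L / (S(S−1)) = 15 / 156 = 0.0962 ≈ 0.096.

C = 0.096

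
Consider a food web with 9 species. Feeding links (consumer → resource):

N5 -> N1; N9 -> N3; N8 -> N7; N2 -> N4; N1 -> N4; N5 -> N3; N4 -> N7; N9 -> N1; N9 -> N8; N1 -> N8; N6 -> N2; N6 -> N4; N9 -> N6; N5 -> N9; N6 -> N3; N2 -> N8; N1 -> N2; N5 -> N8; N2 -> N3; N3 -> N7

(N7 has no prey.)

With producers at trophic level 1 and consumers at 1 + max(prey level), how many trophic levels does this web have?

Producers (level 1): N7.
N7 → N4 → N2 → N6 → N9 → N5 gives N5 level 6.
No species has a prey at level 6, so no species reaches level 7.

6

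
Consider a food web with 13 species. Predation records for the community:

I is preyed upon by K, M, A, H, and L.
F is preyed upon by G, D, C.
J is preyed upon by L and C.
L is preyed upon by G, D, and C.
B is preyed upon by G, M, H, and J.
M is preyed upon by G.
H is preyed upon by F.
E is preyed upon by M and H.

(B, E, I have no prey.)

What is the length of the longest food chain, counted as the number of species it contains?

One longest chain: B → J → L → C.
It has 4 species and 3 links.

4 species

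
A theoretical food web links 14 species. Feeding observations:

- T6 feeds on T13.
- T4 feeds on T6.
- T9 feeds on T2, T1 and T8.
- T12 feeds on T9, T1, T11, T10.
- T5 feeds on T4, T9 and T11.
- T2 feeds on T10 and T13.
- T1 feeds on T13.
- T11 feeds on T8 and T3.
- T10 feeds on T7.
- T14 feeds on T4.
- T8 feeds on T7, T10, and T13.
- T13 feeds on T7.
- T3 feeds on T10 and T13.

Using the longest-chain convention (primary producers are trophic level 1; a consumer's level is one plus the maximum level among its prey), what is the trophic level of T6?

Trophic level 3

T7 is a producer → level 1.
T13 eats T7 → level 2.
T6 eats T13 → level 3.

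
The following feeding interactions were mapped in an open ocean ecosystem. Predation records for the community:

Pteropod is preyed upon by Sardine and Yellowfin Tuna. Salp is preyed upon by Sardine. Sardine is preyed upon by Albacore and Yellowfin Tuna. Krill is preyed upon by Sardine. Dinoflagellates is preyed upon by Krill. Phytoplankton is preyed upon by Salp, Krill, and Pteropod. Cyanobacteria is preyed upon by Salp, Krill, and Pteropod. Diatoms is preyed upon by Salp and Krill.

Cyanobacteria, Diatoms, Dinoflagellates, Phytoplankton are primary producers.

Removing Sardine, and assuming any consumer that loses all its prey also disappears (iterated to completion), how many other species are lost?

1

Remove Sardine.
Round 1: Albacore (all prey gone) → extinct.
No further losses. Total secondary extinctions: 1.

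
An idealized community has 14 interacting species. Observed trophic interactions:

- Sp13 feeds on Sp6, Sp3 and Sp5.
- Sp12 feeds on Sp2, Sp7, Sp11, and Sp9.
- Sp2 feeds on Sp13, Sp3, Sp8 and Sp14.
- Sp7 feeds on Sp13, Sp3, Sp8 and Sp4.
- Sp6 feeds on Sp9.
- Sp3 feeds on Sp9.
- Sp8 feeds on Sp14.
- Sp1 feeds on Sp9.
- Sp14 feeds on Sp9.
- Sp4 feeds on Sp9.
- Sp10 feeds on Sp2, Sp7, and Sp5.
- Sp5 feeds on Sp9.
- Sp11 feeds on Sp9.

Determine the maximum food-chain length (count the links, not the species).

One longest chain: Sp9 → Sp14 → Sp8 → Sp7 → Sp10.
It has 5 species and 4 links.

4 links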